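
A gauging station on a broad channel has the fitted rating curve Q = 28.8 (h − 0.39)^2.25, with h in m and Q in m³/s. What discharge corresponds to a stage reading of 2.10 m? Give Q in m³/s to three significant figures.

96.3 m³/s

Q = 28.8 × (2.10 − 0.39)^2.25 = 28.8 × 1.71^2.25 = 96.30 m³/s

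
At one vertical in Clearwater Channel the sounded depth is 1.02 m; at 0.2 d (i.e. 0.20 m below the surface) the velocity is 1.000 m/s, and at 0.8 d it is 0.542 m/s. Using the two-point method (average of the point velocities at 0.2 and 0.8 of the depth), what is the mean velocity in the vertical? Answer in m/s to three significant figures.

v̄ = (1.000 + 0.542) / 2 = 0.7710 m/s

0.771 m/s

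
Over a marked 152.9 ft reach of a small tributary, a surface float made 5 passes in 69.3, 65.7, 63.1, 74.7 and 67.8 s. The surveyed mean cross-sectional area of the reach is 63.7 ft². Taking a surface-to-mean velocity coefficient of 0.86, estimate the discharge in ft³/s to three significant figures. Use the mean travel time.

t̄ = (69.3 + 65.7 + 63.1 + 74.7 + 67.8) / 5 = 68.12 s
v_surface = L / t̄ = 152.9 / 68.12 = 2.245 ft/s
v_mean = 0.86 × 2.245 = 1.930 ft/s
Q = A × v_mean = 63.7 × 1.930 = 123.0 ft³/s

123 ft³/s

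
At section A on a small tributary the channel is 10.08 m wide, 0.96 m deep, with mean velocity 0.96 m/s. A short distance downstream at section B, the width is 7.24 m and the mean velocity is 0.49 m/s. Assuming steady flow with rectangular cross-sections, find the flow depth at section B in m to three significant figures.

2.62 m

Q = A₁V₁ = (10.08×0.96) × 0.96 = 9.290 m³/s
d₂ = Q/(b₂ V₂) = 9.290/(7.24×0.49) = 2.619 m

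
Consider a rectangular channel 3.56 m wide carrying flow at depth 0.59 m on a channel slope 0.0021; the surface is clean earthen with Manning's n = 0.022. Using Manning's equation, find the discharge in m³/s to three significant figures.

2.54 m³/s

A = b·y = 3.56 × 0.59 = 2.100 m²
P = b + 2y = 3.56 + 2×0.59 = 4.740 m
R = A/P = 2.100/4.740 = 0.4431 m
Q = (1/n)·A·R^(2/3)·S^(1/2) = (1/0.022) × 2.100 × 0.4431^(2/3) × 0.0021^(1/2) = 2.543 m³/s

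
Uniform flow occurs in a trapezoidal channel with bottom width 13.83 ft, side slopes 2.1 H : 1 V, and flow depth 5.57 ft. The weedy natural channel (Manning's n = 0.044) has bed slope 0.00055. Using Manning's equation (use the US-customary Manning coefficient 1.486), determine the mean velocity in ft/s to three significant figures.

1.85 ft/s

A = (b + z·y)·y = (13.83 + 2.1×5.57)×5.57 = 142.2 ft²
P = b + 2y√(1+z²) = 13.83 + 2×5.57×√(1+2.1²) = 39.74 ft
R = A/P = 142.2/39.74 = 3.578 ft
Q = (1.486/n)·A·R^(2/3)·S^(1/2) = (1.486/0.044) × 142.2 × 3.578^(2/3) × 0.00055^(1/2) = 263.4 ft³/s
V = Q/A = 263.4/142.2 = 1.853 ft/s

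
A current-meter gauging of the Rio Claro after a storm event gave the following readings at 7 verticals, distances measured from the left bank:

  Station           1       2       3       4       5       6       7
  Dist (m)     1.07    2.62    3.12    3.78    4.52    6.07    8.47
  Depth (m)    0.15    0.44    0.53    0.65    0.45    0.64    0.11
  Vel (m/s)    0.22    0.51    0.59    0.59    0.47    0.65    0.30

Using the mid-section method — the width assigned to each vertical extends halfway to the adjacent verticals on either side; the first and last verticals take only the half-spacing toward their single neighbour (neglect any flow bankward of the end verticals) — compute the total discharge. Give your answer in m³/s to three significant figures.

w_1 = (2.62 − 1.07)/2 = 0.775 m; q_1 = 0.22 × 0.15 × 0.775 = 0.02558 m³/s
w_2 = (3.12 − 1.07)/2 = 1.025 m; q_2 = 0.51 × 0.44 × 1.025 = 0.2300 m³/s
w_3 = (3.78 − 2.62)/2 = 0.58 m; q_3 = 0.59 × 0.53 × 0.58 = 0.1814 m³/s
w_4 = (4.52 − 3.12)/2 = 0.7 m; q_4 = 0.59 × 0.65 × 0.7 = 0.2685 m³/s
w_5 = (6.07 − 3.78)/2 = 1.145 m; q_5 = 0.47 × 0.45 × 1.145 = 0.2422 m³/s
w_6 = (8.47 − 4.52)/2 = 1.975 m; q_6 = 0.65 × 0.64 × 1.975 = 0.8216 m³/s
w_7 = (8.47 − 6.07)/2 = 1.2 m; q_7 = 0.30 × 0.11 × 1.2 = 0.03960 m³/s
Q = Σ qᵢ = 1.809 m³/s

1.81 m³/s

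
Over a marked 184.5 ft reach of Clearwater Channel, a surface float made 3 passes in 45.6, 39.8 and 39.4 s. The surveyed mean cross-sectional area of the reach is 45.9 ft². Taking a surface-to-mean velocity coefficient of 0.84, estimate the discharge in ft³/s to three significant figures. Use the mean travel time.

171 ft³/s

t̄ = (45.6 + 39.8 + 39.4) / 3 = 41.6 s
v_surface = L / t̄ = 184.5 / 41.6 = 4.435 ft/s
v_mean = 0.84 × 4.435 = 3.725 ft/s
Q = A × v_mean = 45.9 × 3.725 = 171.0 ft³/s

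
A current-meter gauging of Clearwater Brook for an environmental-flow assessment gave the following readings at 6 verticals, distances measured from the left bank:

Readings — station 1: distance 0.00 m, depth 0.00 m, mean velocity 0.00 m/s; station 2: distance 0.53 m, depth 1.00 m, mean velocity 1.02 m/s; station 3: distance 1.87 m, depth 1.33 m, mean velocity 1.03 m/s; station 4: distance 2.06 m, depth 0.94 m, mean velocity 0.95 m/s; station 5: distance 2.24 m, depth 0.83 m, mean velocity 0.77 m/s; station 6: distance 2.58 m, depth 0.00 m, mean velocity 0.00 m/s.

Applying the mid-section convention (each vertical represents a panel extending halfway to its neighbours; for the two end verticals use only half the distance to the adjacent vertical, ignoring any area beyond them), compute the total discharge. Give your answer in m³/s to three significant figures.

2.33 m³/s

w_2 = (1.87 − 0.00)/2 = 0.935 m; q_2 = 1.02 × 1.00 × 0.935 = 0.9537 m³/s
w_3 = (2.06 − 0.53)/2 = 0.765 m; q_3 = 1.03 × 1.33 × 0.765 = 1.048 m³/s
w_4 = (2.24 − 1.87)/2 = 0.185 m; q_4 = 0.95 × 0.94 × 0.185 = 0.1652 m³/s
w_5 = (2.58 − 2.06)/2 = 0.26 m; q_5 = 0.77 × 0.83 × 0.26 = 0.1662 m³/s
Stations 1, 6 contribute zero (depth or velocity is 0).
Q = Σ qᵢ = 2.333 m³/s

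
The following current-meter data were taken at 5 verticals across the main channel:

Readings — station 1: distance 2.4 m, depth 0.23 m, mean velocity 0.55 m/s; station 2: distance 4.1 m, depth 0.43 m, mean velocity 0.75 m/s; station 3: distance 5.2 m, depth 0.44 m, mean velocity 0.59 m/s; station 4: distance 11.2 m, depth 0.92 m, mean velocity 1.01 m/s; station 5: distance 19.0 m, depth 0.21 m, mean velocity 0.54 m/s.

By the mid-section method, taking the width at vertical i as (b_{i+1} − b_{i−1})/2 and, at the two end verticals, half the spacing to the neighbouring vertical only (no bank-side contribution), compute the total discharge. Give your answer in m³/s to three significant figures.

8.33 m³/s

w_1 = (4.1 − 2.4)/2 = 0.85 m; q_1 = 0.55 × 0.23 × 0.85 = 0.1075 m³/s
w_2 = (5.2 − 2.4)/2 = 1.4 m; q_2 = 0.75 × 0.43 × 1.4 = 0.4515 m³/s
w_3 = (11.2 − 4.1)/2 = 3.55 m; q_3 = 0.59 × 0.44 × 3.55 = 0.9216 m³/s
w_4 = (19.0 − 5.2)/2 = 6.9 m; q_4 = 1.01 × 0.92 × 6.9 = 6.411 m³/s
w_5 = (19.0 − 11.2)/2 = 3.9 m; q_5 = 0.54 × 0.21 × 3.9 = 0.4423 m³/s
Q = Σ qᵢ = 8.334 m³/s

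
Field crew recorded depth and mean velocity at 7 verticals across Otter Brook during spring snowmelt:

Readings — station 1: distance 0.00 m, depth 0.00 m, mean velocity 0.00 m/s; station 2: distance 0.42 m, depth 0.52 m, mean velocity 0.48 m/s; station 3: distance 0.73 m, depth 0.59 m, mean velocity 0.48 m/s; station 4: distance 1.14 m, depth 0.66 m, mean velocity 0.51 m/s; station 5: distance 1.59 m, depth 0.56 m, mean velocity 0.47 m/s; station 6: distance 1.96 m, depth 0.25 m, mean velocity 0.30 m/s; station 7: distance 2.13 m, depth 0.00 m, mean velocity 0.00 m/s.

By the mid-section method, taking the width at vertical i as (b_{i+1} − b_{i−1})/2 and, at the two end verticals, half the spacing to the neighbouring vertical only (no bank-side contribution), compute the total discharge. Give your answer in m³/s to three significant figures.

w_2 = (0.73 − 0.00)/2 = 0.365 m; q_2 = 0.48 × 0.52 × 0.365 = 0.09110 m³/s
w_3 = (1.14 − 0.42)/2 = 0.36 m; q_3 = 0.48 × 0.59 × 0.36 = 0.1020 m³/s
w_4 = (1.59 − 0.73)/2 = 0.43 m; q_4 = 0.51 × 0.66 × 0.43 = 0.1447 m³/s
w_5 = (1.96 − 1.14)/2 = 0.41 m; q_5 = 0.47 × 0.56 × 0.41 = 0.1079 m³/s
w_6 = (2.13 − 1.59)/2 = 0.27 m; q_6 = 0.30 × 0.25 × 0.27 = 0.02025 m³/s
Stations 1, 7 contribute zero (depth or velocity is 0).
Q = Σ qᵢ = 0.4660 m³/s

0.466 m³/s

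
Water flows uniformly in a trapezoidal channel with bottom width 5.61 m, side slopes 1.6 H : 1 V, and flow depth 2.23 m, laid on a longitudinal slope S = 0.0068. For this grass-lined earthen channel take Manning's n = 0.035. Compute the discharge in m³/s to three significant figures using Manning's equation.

A = (b + z·y)·y = (5.61 + 1.6×2.23)×2.23 = 20.47 m²
P = b + 2y√(1+z²) = 5.61 + 2×2.23×√(1+1.6²) = 14.03 m
R = A/P = 20.47/14.03 = 1.459 m
Q = (1/n)·A·R^(2/3)·S^(1/2) = (1/0.035) × 20.47 × 1.459^(2/3) × 0.0068^(1/2) = 62.04 m³/s

62.0 m³/s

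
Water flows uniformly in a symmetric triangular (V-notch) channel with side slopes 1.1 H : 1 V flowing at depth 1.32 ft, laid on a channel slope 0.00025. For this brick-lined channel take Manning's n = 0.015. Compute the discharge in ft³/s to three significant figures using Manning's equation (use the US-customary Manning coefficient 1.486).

A = z·y² = 1.1×1.32² = 1.917 ft²
P = 2y√(1+z²) = 2×1.32×√(1+1.1²) = 3.925 ft
R = A/P = 1.917/3.925 = 0.4884 ft
Q = (1.486/n)·A·R^(2/3)·S^(1/2) = (1.486/0.015) × 1.917 × 0.4884^(2/3) × 0.00025^(1/2) = 1.862 ft³/s

1.86 ft³/s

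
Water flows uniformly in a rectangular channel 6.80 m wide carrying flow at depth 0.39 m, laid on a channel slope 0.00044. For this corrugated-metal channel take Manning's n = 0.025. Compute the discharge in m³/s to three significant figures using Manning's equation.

A = b·y = 6.80 × 0.39 = 2.652 m²
P = b + 2y = 6.80 + 2×0.39 = 7.580 m
R = A/P = 2.652/7.580 = 0.3499 m
Q = (1/n)·A·R^(2/3)·S^(1/2) = (1/0.025) × 2.652 × 0.3499^(2/3) × 0.00044^(1/2) = 1.105 m³/s

1.10 m³/s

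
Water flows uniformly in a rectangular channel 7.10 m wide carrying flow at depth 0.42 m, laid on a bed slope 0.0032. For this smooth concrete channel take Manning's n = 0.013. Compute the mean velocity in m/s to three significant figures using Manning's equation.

2.27 m/s

A = b·y = 7.10 × 0.42 = 2.982 m²
P = b + 2y = 7.10 + 2×0.42 = 7.940 m
R = A/P = 2.982/7.940 = 0.3756 m
Q = (1/n)·A·R^(2/3)·S^(1/2) = (1/0.013) × 2.982 × 0.3756^(2/3) × 0.0032^(1/2) = 6.755 m³/s
V = Q/A = 6.755/2.982 = 2.265 m/s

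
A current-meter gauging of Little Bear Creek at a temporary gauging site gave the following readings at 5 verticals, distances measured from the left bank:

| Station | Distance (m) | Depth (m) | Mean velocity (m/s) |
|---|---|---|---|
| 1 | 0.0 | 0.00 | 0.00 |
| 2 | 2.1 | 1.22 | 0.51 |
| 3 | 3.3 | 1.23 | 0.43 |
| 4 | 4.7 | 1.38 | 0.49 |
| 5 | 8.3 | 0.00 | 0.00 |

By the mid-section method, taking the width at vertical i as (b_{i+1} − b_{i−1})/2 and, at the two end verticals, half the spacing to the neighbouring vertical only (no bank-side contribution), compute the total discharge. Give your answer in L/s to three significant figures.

w_2 = (3.3 − 0.0)/2 = 1.65 m; q_2 = 0.51 × 1.22 × 1.65 = 1.027 m³/s
w_3 = (4.7 − 2.1)/2 = 1.3 m; q_3 = 0.43 × 1.23 × 1.3 = 0.6876 m³/s
w_4 = (8.3 − 3.3)/2 = 2.5 m; q_4 = 0.49 × 1.38 × 2.5 = 1.691 m³/s
Stations 1, 5 contribute zero (depth or velocity is 0).
Q = Σ qᵢ = 3.405 m³/s
= 3.405 × 1000 = 3405 L/s

3400 L/s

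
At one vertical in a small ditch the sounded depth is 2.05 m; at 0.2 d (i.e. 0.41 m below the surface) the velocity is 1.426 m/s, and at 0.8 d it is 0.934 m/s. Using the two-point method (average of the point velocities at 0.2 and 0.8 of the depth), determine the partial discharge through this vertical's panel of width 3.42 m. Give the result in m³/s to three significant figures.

8.27 m³/s

v̄ = (1.426 + 0.934) / 2 = 1.180 m/s
q = v̄ × d × w = 1.180 × 2.05 × 3.42 = 8.273 m³/s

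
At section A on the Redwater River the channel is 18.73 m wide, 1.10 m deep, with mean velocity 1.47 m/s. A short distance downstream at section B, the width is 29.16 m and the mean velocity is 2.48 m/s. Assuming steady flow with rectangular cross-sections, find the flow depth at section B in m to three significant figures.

Q = A₁V₁ = (18.73×1.10) × 1.47 = 30.29 m³/s
d₂ = Q/(b₂ V₂) = 30.29/(29.16×2.48) = 0.4188 m

0.419 m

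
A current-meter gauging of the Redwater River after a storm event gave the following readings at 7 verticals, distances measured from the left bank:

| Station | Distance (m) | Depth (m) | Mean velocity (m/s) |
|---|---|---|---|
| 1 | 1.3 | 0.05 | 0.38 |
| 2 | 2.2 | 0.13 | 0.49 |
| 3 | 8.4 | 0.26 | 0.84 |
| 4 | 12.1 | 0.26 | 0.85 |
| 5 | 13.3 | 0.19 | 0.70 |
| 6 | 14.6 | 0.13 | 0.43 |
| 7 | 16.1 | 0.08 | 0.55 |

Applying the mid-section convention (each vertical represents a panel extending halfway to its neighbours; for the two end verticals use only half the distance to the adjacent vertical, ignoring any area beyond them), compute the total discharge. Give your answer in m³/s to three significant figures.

w_1 = (2.2 − 1.3)/2 = 0.45 m; q_1 = 0.38 × 0.05 × 0.45 = 0.008550 m³/s
w_2 = (8.4 − 1.3)/2 = 3.55 m; q_2 = 0.49 × 0.13 × 3.55 = 0.2261 m³/s
w_3 = (12.1 − 2.2)/2 = 4.95 m; q_3 = 0.84 × 0.26 × 4.95 = 1.081 m³/s
w_4 = (13.3 − 8.4)/2 = 2.45 m; q_4 = 0.85 × 0.26 × 2.45 = 0.5415 m³/s
w_5 = (14.6 − 12.1)/2 = 1.25 m; q_5 = 0.70 × 0.19 × 1.25 = 0.1663 m³/s
w_6 = (16.1 − 13.3)/2 = 1.4 m; q_6 = 0.43 × 0.13 × 1.4 = 0.07826 m³/s
w_7 = (16.1 − 14.6)/2 = 0.75 m; q_7 = 0.55 × 0.08 × 0.75 = 0.03300 m³/s
Q = Σ qᵢ = 2.135 m³/s

2.13 m³/s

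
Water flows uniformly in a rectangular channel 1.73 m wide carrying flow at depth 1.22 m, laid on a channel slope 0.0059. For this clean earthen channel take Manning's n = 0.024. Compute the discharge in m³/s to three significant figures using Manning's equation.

A = b·y = 1.73 × 1.22 = 2.111 m²
P = b + 2y = 1.73 + 2×1.22 = 4.170 m
R = A/P = 2.111/4.170 = 0.5061 m
Q = (1/n)·A·R^(2/3)·S^(1/2) = (1/0.024) × 2.111 × 0.5061^(2/3) × 0.0059^(1/2) = 4.290 m³/s

4.29 m³/s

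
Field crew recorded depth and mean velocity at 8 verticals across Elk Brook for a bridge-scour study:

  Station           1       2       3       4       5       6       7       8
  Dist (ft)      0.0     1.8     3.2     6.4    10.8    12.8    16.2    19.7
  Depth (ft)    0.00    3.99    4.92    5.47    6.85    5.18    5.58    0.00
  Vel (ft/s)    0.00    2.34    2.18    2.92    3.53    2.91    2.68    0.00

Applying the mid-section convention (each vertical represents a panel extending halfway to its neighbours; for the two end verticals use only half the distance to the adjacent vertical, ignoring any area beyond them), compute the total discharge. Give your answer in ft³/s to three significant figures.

270 ft³/s

w_2 = (3.2 − 0.0)/2 = 1.6 ft; q_2 = 2.34 × 3.99 × 1.6 = 14.94 ft³/s
w_3 = (6.4 − 1.8)/2 = 2.3 ft; q_3 = 2.18 × 4.92 × 2.3 = 24.67 ft³/s
w_4 = (10.8 − 3.2)/2 = 3.8 ft; q_4 = 2.92 × 5.47 × 3.8 = 60.70 ft³/s
w_5 = (12.8 − 6.4)/2 = 3.2 ft; q_5 = 3.53 × 6.85 × 3.2 = 77.38 ft³/s
w_6 = (16.2 − 10.8)/2 = 2.7 ft; q_6 = 2.91 × 5.18 × 2.7 = 40.70 ft³/s
w_7 = (19.7 − 12.8)/2 = 3.45 ft; q_7 = 2.68 × 5.58 × 3.45 = 51.59 ft³/s
Stations 1, 8 contribute zero (depth or velocity is 0).
Q = Σ qᵢ = 270.0 ft³/s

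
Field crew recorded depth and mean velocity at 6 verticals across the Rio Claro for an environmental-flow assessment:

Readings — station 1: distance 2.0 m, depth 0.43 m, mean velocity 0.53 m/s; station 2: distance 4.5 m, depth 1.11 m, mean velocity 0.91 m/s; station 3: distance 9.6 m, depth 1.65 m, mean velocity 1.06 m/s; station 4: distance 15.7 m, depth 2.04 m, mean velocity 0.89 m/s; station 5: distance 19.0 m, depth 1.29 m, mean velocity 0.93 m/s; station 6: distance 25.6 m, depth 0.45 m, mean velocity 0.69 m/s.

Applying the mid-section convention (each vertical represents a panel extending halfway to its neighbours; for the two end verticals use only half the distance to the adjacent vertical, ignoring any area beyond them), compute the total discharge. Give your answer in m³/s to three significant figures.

w_1 = (4.5 − 2.0)/2 = 1.25 m; q_1 = 0.53 × 0.43 × 1.25 = 0.2849 m³/s
w_2 = (9.6 − 2.0)/2 = 3.8 m; q_2 = 0.91 × 1.11 × 3.8 = 3.838 m³/s
w_3 = (15.7 − 4.5)/2 = 5.6 m; q_3 = 1.06 × 1.65 × 5.6 = 9.794 m³/s
w_4 = (19.0 − 9.6)/2 = 4.7 m; q_4 = 0.89 × 2.04 × 4.7 = 8.533 m³/s
w_5 = (25.6 − 15.7)/2 = 4.95 m; q_5 = 0.93 × 1.29 × 4.95 = 5.939 m³/s
w_6 = (25.6 − 19.0)/2 = 3.3 m; q_6 = 0.69 × 0.45 × 3.3 = 1.025 m³/s
Q = Σ qᵢ = 29.41 m³/s

29.4 m³/s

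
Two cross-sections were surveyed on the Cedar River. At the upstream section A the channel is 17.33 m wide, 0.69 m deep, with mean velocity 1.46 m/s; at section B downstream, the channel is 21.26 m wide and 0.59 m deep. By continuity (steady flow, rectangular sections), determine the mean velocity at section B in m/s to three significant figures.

1.39 m/s

Q = A₁V₁ = (17.33×0.69) × 1.46 = 17.46 m³/s
A₂ = 21.26 × 0.59 = 12.54 m²
V₂ = Q/A₂ = 17.46/12.54 = 1.392 m/s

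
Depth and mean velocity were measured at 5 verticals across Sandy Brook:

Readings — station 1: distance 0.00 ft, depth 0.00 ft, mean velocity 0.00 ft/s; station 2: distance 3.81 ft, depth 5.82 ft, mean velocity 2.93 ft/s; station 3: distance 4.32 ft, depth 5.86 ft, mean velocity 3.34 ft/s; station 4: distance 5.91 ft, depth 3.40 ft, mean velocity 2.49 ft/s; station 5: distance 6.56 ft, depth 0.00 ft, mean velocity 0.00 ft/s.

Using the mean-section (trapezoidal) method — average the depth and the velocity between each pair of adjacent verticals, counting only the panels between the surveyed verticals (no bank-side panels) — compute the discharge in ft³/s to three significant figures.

Panel 1-2: Δb = 3.81 ft, d̄ = (0.00+5.82)/2 = 2.91, v̄ = (0.00+2.93)/2 = 1.465 → q = 3.81×2.91×1.465 = 16.24 ft³/s
Panel 2-3: Δb = 0.51 ft, d̄ = (5.82+5.86)/2 = 5.84, v̄ = (2.93+3.34)/2 = 3.135 → q = 0.51×5.84×3.135 = 9.337 ft³/s
Panel 3-4: Δb = 1.59 ft, d̄ = (5.86+3.40)/2 = 4.63, v̄ = (3.34+2.49)/2 = 2.915 → q = 1.59×4.63×2.915 = 21.46 ft³/s
Panel 4-5: Δb = 0.65 ft, d̄ = (3.40+0.00)/2 = 1.7, v̄ = (2.49+0.00)/2 = 1.245 → q = 0.65×1.7×1.245 = 1.376 ft³/s
Q = Σ q = 48.41 ft³/s

48.4 ft³/s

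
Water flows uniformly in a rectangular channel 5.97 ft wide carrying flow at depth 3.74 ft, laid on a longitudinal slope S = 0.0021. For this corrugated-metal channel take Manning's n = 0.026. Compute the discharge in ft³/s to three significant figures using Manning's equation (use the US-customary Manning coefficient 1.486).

82.0 ft³/s

A = b·y = 5.97 × 3.74 = 22.33 ft²
P = b + 2y = 5.97 + 2×3.74 = 13.45 ft
R = A/P = 22.33/13.45 = 1.660 ft
Q = (1.486/n)·A·R^(2/3)·S^(1/2) = (1.486/0.026) × 22.33 × 1.660^(2/3) × 0.0021^(1/2) = 81.99 ft³/s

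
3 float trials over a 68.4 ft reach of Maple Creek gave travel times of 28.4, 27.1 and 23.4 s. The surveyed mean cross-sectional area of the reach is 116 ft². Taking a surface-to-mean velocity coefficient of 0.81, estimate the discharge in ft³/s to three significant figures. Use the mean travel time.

t̄ = (28.4 + 27.1 + 23.4) / 3 = 26.3 s
v_surface = L / t̄ = 68.4 / 26.3 = 2.601 ft/s
v_mean = 0.81 × 2.601 = 2.107 ft/s
Q = A × v_mean = 116 × 2.107 = 244.4 ft³/s

244 ft³/s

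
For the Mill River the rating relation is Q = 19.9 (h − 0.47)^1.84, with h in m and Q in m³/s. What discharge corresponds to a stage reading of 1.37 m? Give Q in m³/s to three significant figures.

Q = 19.9 × (1.37 − 0.47)^1.84 = 19.9 × 0.9^1.84 = 16.39 m³/s

16.4 m³/s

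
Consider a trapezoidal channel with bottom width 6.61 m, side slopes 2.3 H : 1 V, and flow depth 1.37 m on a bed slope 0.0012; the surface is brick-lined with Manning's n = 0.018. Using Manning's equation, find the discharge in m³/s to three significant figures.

A = (b + z·y)·y = (6.61 + 2.3×1.37)×1.37 = 13.37 m²
P = b + 2y√(1+z²) = 6.61 + 2×1.37×√(1+2.3²) = 13.48 m
R = A/P = 13.37/13.48 = 0.9919 m
Q = (1/n)·A·R^(2/3)·S^(1/2) = (1/0.018) × 13.37 × 0.9919^(2/3) × 0.0012^(1/2) = 25.60 m³/s

25.6 m³/s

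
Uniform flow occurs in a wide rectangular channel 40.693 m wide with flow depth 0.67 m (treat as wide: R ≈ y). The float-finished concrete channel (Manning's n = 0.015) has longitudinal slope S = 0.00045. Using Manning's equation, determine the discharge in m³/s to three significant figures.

A = b·y = 40.693 × 0.67 = 27.26 m²
Wide channel: R ≈ y = 0.67 m
Q = (1/n)·A·R^(2/3)·S^(1/2) = (1/0.015) × 27.26 × 0.6700^(2/3) × 0.00045^(1/2) = 29.52 m³/s

29.5 m³/s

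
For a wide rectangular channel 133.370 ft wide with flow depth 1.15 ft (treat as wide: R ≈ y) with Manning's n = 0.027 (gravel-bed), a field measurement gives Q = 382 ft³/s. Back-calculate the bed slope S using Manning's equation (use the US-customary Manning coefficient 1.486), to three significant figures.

A = b·y = 133.370 × 1.15 = 153.4 ft²
Wide channel: R ≈ y = 1.15 ft
S = (Q·n / (1.486·A·R^(2/3)))² = (382×0.027 / (1.486×153.4×1.098))² = 0.001700

0.00170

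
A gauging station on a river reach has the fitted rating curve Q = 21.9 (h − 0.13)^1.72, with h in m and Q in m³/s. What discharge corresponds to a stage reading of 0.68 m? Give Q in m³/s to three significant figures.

7.83 m³/s

Q = 21.9 × (0.68 − 0.13)^1.72 = 21.9 × 0.55^1.72 = 7.832 m³/s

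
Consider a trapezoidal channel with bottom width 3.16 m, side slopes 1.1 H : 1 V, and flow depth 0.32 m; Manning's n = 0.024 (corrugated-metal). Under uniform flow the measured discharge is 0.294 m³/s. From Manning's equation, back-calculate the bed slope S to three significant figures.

0.000222

A = (b + z·y)·y = (3.16 + 1.1×0.32)×0.32 = 1.124 m²
P = b + 2y√(1+z²) = 3.16 + 2×0.32×√(1+1.1²) = 4.111 m
R = A/P = 1.124/4.111 = 0.2733 m
S = (Q·n / (1·A·R^(2/3)))² = (0.294×0.024 / (1×1.124×0.4212))² = 0.0002222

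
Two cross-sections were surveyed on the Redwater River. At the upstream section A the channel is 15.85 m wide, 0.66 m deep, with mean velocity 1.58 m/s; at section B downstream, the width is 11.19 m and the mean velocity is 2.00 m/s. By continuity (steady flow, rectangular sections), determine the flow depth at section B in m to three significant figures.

0.739 m

Q = A₁V₁ = (15.85×0.66) × 1.58 = 16.53 m³/s
d₂ = Q/(b₂ V₂) = 16.53/(11.19×2.00) = 0.7385 m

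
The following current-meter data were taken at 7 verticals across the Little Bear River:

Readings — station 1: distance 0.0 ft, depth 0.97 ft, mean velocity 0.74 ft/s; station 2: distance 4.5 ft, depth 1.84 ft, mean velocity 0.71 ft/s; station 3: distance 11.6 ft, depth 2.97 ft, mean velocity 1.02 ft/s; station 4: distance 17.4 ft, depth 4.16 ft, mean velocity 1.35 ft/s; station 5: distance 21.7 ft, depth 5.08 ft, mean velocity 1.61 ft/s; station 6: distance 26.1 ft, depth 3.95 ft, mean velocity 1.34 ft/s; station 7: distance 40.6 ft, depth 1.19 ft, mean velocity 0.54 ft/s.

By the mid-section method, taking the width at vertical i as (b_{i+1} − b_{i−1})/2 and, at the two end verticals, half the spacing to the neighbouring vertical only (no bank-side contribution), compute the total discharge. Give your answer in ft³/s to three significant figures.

w_1 = (4.5 − 0.0)/2 = 2.25 ft; q_1 = 0.74 × 0.97 × 2.25 = 1.615 ft³/s
w_2 = (11.6 − 0.0)/2 = 5.8 ft; q_2 = 0.71 × 1.84 × 5.8 = 7.577 ft³/s
w_3 = (17.4 − 4.5)/2 = 6.45 ft; q_3 = 1.02 × 2.97 × 6.45 = 19.54 ft³/s
w_4 = (21.7 − 11.6)/2 = 5.05 ft; q_4 = 1.35 × 4.16 × 5.05 = 28.36 ft³/s
w_5 = (26.1 − 17.4)/2 = 4.35 ft; q_5 = 1.61 × 5.08 × 4.35 = 35.58 ft³/s
w_6 = (40.6 − 21.7)/2 = 9.45 ft; q_6 = 1.34 × 3.95 × 9.45 = 50.02 ft³/s
w_7 = (40.6 − 26.1)/2 = 7.25 ft; q_7 = 0.54 × 1.19 × 7.25 = 4.659 ft³/s
Q = Σ qᵢ = 147.3 ft³/s

147 ft³/s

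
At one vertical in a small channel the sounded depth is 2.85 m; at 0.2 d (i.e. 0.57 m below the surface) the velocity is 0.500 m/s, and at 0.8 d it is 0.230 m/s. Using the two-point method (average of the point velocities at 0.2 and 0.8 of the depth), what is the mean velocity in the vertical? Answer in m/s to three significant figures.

0.365 m/s

v̄ = (0.500 + 0.230) / 2 = 0.3650 m/s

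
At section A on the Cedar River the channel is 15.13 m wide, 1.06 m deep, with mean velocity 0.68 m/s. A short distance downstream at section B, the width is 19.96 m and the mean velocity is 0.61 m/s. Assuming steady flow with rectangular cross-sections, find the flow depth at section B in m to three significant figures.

0.896 m

Q = A₁V₁ = (15.13×1.06) × 0.68 = 10.91 m³/s
d₂ = Q/(b₂ V₂) = 10.91/(19.96×0.61) = 0.8957 m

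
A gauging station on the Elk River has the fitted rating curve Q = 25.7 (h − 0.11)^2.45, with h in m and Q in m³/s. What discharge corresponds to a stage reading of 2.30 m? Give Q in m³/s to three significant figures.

175 m³/s

Q = 25.7 × (2.30 − 0.11)^2.45 = 25.7 × 2.19^2.45 = 175.4 m³/s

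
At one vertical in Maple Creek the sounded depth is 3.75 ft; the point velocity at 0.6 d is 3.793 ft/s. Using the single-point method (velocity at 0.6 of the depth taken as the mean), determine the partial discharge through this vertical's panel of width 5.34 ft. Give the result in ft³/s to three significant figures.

v̄ = v₀.₆ = 3.793 ft/s
q = v̄ × d × w = 3.793 × 3.75 × 5.34 = 75.95 ft³/s

76.0 ft³/s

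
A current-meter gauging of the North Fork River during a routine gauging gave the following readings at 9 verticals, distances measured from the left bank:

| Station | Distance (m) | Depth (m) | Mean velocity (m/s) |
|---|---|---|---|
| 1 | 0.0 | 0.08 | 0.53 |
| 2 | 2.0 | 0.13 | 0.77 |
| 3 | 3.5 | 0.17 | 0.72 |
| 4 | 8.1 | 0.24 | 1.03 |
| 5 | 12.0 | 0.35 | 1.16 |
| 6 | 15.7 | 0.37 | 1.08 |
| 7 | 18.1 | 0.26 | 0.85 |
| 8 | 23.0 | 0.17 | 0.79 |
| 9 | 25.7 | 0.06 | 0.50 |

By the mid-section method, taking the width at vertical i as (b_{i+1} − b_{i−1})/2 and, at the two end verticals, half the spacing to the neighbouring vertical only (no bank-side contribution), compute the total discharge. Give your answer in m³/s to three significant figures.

5.76 m³/s

w_1 = (2.0 − 0.0)/2 = 1 m; q_1 = 0.53 × 0.08 × 1 = 0.04240 m³/s
w_2 = (3.5 − 0.0)/2 = 1.75 m; q_2 = 0.77 × 0.13 × 1.75 = 0.1752 m³/s
w_3 = (8.1 − 2.0)/2 = 3.05 m; q_3 = 0.72 × 0.17 × 3.05 = 0.3733 m³/s
w_4 = (12.0 − 3.5)/2 = 4.25 m; q_4 = 1.03 × 0.24 × 4.25 = 1.051 m³/s
w_5 = (15.7 − 8.1)/2 = 3.8 m; q_5 = 1.16 × 0.35 × 3.8 = 1.543 m³/s
w_6 = (18.1 − 12.0)/2 = 3.05 m; q_6 = 1.08 × 0.37 × 3.05 = 1.219 m³/s
w_7 = (23.0 − 15.7)/2 = 3.65 m; q_7 = 0.85 × 0.26 × 3.65 = 0.8067 m³/s
w_8 = (25.7 − 18.1)/2 = 3.8 m; q_8 = 0.79 × 0.17 × 3.8 = 0.5103 m³/s
w_9 = (25.7 − 23.0)/2 = 1.35 m; q_9 = 0.50 × 0.06 × 1.35 = 0.04050 m³/s
Q = Σ qᵢ = 5.761 m³/s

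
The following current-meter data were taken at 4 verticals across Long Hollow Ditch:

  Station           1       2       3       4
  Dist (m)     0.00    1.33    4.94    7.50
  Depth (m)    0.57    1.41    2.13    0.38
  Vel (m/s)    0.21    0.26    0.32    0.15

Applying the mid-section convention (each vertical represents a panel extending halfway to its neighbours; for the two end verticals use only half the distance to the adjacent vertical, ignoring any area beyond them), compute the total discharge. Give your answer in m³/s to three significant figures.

3.16 m³/s

w_1 = (1.33 − 0.00)/2 = 0.665 m; q_1 = 0.21 × 0.57 × 0.665 = 0.07960 m³/s
w_2 = (4.94 − 0.00)/2 = 2.47 m; q_2 = 0.26 × 1.41 × 2.47 = 0.9055 m³/s
w_3 = (7.50 − 1.33)/2 = 3.085 m; q_3 = 0.32 × 2.13 × 3.085 = 2.103 m³/s
w_4 = (7.50 − 4.94)/2 = 1.28 m; q_4 = 0.15 × 0.38 × 1.28 = 0.07296 m³/s
Q = Σ qᵢ = 3.161 m³/s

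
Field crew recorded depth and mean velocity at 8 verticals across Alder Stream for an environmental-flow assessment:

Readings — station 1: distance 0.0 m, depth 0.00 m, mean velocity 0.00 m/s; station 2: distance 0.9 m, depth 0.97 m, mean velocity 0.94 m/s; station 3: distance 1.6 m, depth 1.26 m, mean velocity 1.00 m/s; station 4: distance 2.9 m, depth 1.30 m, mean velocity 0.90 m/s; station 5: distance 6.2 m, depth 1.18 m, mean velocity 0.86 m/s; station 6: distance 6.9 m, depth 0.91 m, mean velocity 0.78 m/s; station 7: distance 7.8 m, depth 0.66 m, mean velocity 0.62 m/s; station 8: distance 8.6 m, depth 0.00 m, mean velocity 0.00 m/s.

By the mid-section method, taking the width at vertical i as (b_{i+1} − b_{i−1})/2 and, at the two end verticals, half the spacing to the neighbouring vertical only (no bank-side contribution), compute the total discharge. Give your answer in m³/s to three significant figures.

7.63 m³/s

w_2 = (1.6 − 0.0)/2 = 0.8 m; q_2 = 0.94 × 0.97 × 0.8 = 0.7294 m³/s
w_3 = (2.9 − 0.9)/2 = 1 m; q_3 = 1.00 × 1.26 × 1 = 1.260 m³/s
w_4 = (6.2 − 1.6)/2 = 2.3 m; q_4 = 0.90 × 1.30 × 2.3 = 2.691 m³/s
w_5 = (6.9 − 2.9)/2 = 2 m; q_5 = 0.86 × 1.18 × 2 = 2.030 m³/s
w_6 = (7.8 − 6.2)/2 = 0.8 m; q_6 = 0.78 × 0.91 × 0.8 = 0.5678 m³/s
w_7 = (8.6 − 6.9)/2 = 0.85 m; q_7 = 0.62 × 0.66 × 0.85 = 0.3478 m³/s
Stations 1, 8 contribute zero (depth or velocity is 0).
Q = Σ qᵢ = 7.626 m³/s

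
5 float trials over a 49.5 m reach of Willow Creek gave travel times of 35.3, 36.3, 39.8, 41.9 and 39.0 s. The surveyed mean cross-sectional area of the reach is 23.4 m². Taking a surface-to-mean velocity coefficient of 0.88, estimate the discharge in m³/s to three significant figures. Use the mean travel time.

t̄ = (35.3 + 36.3 + 39.8 + 41.9 + 39.0) / 5 = 38.46 s
v_surface = L / t̄ = 49.5 / 38.46 = 1.287 m/s
v_mean = 0.88 × 1.287 = 1.133 m/s
Q = A × v_mean = 23.4 × 1.133 = 26.50 m³/s

26.5 m³/s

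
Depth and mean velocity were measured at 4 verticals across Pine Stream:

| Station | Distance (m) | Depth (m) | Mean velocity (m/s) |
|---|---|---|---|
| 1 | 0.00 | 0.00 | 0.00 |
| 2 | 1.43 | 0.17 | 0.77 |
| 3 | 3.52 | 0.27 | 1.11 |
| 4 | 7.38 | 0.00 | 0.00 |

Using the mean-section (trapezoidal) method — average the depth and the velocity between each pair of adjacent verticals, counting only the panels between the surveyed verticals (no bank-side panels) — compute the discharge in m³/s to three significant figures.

Panel 1-2: Δb = 1.43 m, d̄ = (0.00+0.17)/2 = 0.085, v̄ = (0.00+0.77)/2 = 0.385 → q = 1.43×0.085×0.385 = 0.04680 m³/s
Panel 2-3: Δb = 2.09 m, d̄ = (0.17+0.27)/2 = 0.22, v̄ = (0.77+1.11)/2 = 0.94 → q = 2.09×0.22×0.94 = 0.4322 m³/s
Panel 3-4: Δb = 3.86 m, d̄ = (0.27+0.00)/2 = 0.135, v̄ = (1.11+0.00)/2 = 0.555 → q = 3.86×0.135×0.555 = 0.2892 m³/s
Q = Σ q = 0.7682 m³/s

0.768 m³/s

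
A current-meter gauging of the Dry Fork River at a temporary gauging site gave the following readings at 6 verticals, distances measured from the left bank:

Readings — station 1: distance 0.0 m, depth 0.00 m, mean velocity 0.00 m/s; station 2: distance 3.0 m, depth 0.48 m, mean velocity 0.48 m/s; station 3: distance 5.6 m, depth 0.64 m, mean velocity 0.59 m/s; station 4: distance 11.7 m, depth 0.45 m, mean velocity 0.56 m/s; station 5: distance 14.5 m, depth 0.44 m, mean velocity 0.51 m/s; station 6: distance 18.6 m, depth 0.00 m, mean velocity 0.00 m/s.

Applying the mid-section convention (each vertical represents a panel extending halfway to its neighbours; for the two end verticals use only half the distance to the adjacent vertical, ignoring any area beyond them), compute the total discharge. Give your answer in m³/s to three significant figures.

4.18 m³/s

w_2 = (5.6 − 0.0)/2 = 2.8 m; q_2 = 0.48 × 0.48 × 2.8 = 0.6451 m³/s
w_3 = (11.7 − 3.0)/2 = 4.35 m; q_3 = 0.59 × 0.64 × 4.35 = 1.643 m³/s
w_4 = (14.5 − 5.6)/2 = 4.45 m; q_4 = 0.56 × 0.45 × 4.45 = 1.121 m³/s
w_5 = (18.6 − 11.7)/2 = 3.45 m; q_5 = 0.51 × 0.44 × 3.45 = 0.7742 m³/s
Stations 1, 6 contribute zero (depth or velocity is 0).
Q = Σ qᵢ = 4.183 m³/s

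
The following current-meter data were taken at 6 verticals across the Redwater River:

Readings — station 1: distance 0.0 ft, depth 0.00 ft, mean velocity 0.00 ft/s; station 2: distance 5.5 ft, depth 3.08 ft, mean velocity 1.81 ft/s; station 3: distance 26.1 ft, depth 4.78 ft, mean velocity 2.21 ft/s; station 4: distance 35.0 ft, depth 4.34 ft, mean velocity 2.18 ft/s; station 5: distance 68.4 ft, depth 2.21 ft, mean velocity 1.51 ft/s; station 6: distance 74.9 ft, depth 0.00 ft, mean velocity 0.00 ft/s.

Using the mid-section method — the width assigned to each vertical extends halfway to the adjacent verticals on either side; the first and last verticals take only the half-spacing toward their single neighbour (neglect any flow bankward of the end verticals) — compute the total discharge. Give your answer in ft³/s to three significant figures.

w_2 = (26.1 − 0.0)/2 = 13.05 ft; q_2 = 1.81 × 3.08 × 13.05 = 72.75 ft³/s
w_3 = (35.0 − 5.5)/2 = 14.75 ft; q_3 = 2.21 × 4.78 × 14.75 = 155.8 ft³/s
w_4 = (68.4 − 26.1)/2 = 21.15 ft; q_4 = 2.18 × 4.34 × 21.15 = 200.1 ft³/s
w_5 = (74.9 − 35.0)/2 = 19.95 ft; q_5 = 1.51 × 2.21 × 19.95 = 66.58 ft³/s
Stations 1, 6 contribute zero (depth or velocity is 0).
Q = Σ qᵢ = 495.2 ft³/s

495 ft³/s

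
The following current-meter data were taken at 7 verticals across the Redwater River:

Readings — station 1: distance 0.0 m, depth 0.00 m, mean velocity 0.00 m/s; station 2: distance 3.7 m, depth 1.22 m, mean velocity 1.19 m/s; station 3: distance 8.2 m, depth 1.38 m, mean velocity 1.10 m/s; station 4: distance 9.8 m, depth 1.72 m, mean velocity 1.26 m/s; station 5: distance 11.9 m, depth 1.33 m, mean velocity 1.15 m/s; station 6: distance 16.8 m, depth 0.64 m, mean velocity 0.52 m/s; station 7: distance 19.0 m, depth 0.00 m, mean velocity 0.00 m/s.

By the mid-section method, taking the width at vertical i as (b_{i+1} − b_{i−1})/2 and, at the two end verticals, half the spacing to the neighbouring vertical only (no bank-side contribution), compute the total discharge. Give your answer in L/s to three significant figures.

21100 L/s

w_2 = (8.2 − 0.0)/2 = 4.1 m; q_2 = 1.19 × 1.22 × 4.1 = 5.952 m³/s
w_3 = (9.8 − 3.7)/2 = 3.05 m; q_3 = 1.10 × 1.38 × 3.05 = 4.630 m³/s
w_4 = (11.9 − 8.2)/2 = 1.85 m; q_4 = 1.26 × 1.72 × 1.85 = 4.009 m³/s
w_5 = (16.8 − 9.8)/2 = 3.5 m; q_5 = 1.15 × 1.33 × 3.5 = 5.353 m³/s
w_6 = (19.0 − 11.9)/2 = 3.55 m; q_6 = 0.52 × 0.64 × 3.55 = 1.181 m³/s
Stations 1, 7 contribute zero (depth or velocity is 0).
Q = Σ qᵢ = 21.13 m³/s
= 21.13 × 1000 = 21130 L/s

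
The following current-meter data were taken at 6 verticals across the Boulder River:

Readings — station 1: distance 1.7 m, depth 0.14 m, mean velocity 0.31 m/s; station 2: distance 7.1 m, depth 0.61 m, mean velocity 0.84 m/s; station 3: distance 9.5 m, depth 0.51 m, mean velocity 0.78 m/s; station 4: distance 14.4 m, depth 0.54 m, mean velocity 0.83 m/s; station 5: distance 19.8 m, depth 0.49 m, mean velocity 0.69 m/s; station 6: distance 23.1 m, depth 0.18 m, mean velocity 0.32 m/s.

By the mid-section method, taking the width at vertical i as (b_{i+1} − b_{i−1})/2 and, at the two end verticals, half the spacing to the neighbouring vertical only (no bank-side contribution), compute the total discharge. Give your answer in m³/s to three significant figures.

w_1 = (7.1 − 1.7)/2 = 2.7 m; q_1 = 0.31 × 0.14 × 2.7 = 0.1172 m³/s
w_2 = (9.5 − 1.7)/2 = 3.9 m; q_2 = 0.84 × 0.61 × 3.9 = 1.998 m³/s
w_3 = (14.4 − 7.1)/2 = 3.65 m; q_3 = 0.78 × 0.51 × 3.65 = 1.452 m³/s
w_4 = (19.8 − 9.5)/2 = 5.15 m; q_4 = 0.83 × 0.54 × 5.15 = 2.308 m³/s
w_5 = (23.1 − 14.4)/2 = 4.35 m; q_5 = 0.69 × 0.49 × 4.35 = 1.471 m³/s
w_6 = (23.1 − 19.8)/2 = 1.65 m; q_6 = 0.32 × 0.18 × 1.65 = 0.09504 m³/s
Q = Σ qᵢ = 7.442 m³/s

7.44 m³/s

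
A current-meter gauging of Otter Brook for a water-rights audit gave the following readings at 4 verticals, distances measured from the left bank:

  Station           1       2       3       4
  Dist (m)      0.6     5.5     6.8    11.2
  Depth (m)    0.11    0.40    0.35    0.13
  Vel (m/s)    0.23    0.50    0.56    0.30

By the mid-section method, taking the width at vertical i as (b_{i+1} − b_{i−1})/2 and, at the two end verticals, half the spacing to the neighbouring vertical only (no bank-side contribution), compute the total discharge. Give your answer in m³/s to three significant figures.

w_1 = (5.5 − 0.6)/2 = 2.45 m; q_1 = 0.23 × 0.11 × 2.45 = 0.06199 m³/s
w_2 = (6.8 − 0.6)/2 = 3.1 m; q_2 = 0.50 × 0.40 × 3.1 = 0.6200 m³/s
w_3 = (11.2 − 5.5)/2 = 2.85 m; q_3 = 0.56 × 0.35 × 2.85 = 0.5586 m³/s
w_4 = (11.2 − 6.8)/2 = 2.2 m; q_4 = 0.30 × 0.13 × 2.2 = 0.08580 m³/s
Q = Σ qᵢ = 1.326 m³/s

1.33 m³/s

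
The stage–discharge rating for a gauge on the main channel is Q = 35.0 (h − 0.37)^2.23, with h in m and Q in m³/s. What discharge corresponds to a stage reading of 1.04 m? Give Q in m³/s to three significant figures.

Q = 35.0 × (1.04 − 0.37)^2.23 = 35.0 × 0.67^2.23 = 14.33 m³/s

14.3 m³/s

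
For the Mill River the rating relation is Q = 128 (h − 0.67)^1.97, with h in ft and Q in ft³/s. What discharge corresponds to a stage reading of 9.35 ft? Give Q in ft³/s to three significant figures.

9040 ft³/s

Q = 128 × (9.35 − 0.67)^1.97 = 128 × 8.68^1.97 = 9038 ft³/s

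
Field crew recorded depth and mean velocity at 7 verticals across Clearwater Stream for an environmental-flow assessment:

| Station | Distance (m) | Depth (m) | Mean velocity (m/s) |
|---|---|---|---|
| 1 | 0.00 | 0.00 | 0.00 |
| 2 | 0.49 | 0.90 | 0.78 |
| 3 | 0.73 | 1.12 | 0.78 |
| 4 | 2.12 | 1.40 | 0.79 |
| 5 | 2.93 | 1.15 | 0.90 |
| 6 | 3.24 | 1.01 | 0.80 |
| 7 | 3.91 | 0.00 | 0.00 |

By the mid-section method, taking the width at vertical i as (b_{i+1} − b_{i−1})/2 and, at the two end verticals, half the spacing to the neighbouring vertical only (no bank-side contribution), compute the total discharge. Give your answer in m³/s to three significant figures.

w_2 = (0.73 − 0.00)/2 = 0.365 m; q_2 = 0.78 × 0.90 × 0.365 = 0.2562 m³/s
w_3 = (2.12 − 0.49)/2 = 0.815 m; q_3 = 0.78 × 1.12 × 0.815 = 0.7120 m³/s
w_4 = (2.93 − 0.73)/2 = 1.1 m; q_4 = 0.79 × 1.40 × 1.1 = 1.217 m³/s
w_5 = (3.24 − 2.12)/2 = 0.56 m; q_5 = 0.90 × 1.15 × 0.56 = 0.5796 m³/s
w_6 = (3.91 − 2.93)/2 = 0.49 m; q_6 = 0.80 × 1.01 × 0.49 = 0.3959 m³/s
Stations 1, 7 contribute zero (depth or velocity is 0).
Q = Σ qᵢ = 3.160 m³/s

3.16 m³/s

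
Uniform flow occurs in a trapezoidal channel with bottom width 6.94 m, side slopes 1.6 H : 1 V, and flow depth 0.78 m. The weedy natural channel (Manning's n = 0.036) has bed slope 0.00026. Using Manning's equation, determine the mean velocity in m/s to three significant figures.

0.335 m/s

A = (b + z·y)·y = (6.94 + 1.6×0.78)×0.78 = 6.387 m²
P = b + 2y√(1+z²) = 6.94 + 2×0.78×√(1+1.6²) = 9.883 m
R = A/P = 6.387/9.883 = 0.6462 m
Q = (1/n)·A·R^(2/3)·S^(1/2) = (1/0.036) × 6.387 × 0.6462^(2/3) × 0.00026^(1/2) = 2.138 m³/s
V = Q/A = 2.138/6.387 = 0.3348 m/s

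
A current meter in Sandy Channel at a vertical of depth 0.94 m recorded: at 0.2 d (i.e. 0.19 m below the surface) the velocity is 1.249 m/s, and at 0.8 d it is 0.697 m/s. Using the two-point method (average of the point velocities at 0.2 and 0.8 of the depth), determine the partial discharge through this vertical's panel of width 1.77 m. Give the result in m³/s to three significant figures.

v̄ = (1.249 + 0.697) / 2 = 0.9730 m/s
q = v̄ × d × w = 0.9730 × 0.94 × 1.77 = 1.619 m³/s

1.62 m³/s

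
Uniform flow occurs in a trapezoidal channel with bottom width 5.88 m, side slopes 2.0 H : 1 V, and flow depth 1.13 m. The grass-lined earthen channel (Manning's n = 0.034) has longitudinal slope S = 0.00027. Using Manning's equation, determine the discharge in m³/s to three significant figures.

A = (b + z·y)·y = (5.88 + 2.0×1.13)×1.13 = 9.198 m²
P = b + 2y√(1+z²) = 5.88 + 2×1.13×√(1+2.0²) = 10.93 m
R = A/P = 9.198/10.93 = 0.8413 m
Q = (1/n)·A·R^(2/3)·S^(1/2) = (1/0.034) × 9.198 × 0.8413^(2/3) × 0.00027^(1/2) = 3.962 m³/s

3.96 m³/s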